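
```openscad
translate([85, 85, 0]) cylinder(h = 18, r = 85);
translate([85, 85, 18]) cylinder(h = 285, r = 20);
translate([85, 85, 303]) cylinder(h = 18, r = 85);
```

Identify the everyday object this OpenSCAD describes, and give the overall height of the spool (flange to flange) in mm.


A spool. The overall height is 321 mm.

Three coaxial cylinders, large–small–large — a spool. Two 18 mm flanges and a 285 mm core give 18 + 285 + 18 = 321 mm.


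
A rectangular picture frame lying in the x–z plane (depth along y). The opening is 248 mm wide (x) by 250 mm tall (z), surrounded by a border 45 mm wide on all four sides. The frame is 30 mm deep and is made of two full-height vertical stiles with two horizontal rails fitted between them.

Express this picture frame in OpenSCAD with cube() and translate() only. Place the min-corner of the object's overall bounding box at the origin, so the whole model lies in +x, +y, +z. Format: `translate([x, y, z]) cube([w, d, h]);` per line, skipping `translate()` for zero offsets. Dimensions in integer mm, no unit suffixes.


cube([45, 30, 340]);
translate([293, 0, 0]) cube([45, 30, 340]);
translate([45, 0, 0]) cube([248, 30, 45]);
translate([45, 0, 295]) cube([248, 30, 45]);


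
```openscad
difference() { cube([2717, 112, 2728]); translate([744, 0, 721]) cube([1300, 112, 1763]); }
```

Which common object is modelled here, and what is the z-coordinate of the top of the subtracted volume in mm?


A wall with a window opening. The window head height is 2484 mm.

A wall with a rectangular opening subtracted — a window. Sill at z = 721, opening 1763 mm tall, so the head is at 721 + 1763 = 2484 mm.


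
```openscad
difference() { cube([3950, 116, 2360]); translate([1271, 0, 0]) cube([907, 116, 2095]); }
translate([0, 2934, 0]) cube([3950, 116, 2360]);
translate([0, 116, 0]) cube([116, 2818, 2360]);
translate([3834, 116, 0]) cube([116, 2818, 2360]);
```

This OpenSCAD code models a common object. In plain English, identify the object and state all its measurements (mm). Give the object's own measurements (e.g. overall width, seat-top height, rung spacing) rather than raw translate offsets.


A single room: four walls, each 2360 mm tall and 116 mm thick, enclosing an outside footprint 3950×3050 mm (x × y), no floor or roof. The front and back walls (−y and +y sides) run the full x-width; the side walls fit between their inner faces. A door opening 907 mm wide and 2095 mm tall is cut through the front wall from the floor up, its −x edge 1271 mm from the wall's −x end.


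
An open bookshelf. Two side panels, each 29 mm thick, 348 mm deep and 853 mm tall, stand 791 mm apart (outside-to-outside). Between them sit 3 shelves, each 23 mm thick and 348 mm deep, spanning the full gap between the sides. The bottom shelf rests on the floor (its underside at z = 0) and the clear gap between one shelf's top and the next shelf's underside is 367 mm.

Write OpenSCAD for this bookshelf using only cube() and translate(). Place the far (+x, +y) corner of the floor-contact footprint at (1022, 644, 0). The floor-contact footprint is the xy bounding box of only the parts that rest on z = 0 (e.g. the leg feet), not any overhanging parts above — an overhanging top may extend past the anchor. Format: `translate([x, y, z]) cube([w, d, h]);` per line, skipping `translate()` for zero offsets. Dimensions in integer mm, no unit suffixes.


translate([231, 296, 0]) cube([29, 348, 853]);
translate([993, 296, 0]) cube([29, 348, 853]);
translate([260, 296, 0]) cube([733, 348, 23]);
translate([260, 296, 390]) cube([733, 348, 23]);
translate([260, 296, 780]) cube([733, 348, 23]);


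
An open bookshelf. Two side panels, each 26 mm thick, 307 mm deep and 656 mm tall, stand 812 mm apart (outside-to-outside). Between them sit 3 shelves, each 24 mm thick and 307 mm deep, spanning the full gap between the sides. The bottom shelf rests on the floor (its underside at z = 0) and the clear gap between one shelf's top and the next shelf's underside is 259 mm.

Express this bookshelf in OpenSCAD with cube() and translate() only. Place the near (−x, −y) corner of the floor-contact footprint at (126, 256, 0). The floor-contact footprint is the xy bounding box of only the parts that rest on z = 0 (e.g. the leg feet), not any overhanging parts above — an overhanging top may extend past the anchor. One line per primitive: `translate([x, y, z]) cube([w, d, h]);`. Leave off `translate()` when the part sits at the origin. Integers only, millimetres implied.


translate([126, 256, 0]) cube([26, 307, 656]);
translate([912, 256, 0]) cube([26, 307, 656]);
translate([152, 256, 0]) cube([760, 307, 24]);
translate([152, 256, 283]) cube([760, 307, 24]);
translate([152, 256, 566]) cube([760, 307, 24]);


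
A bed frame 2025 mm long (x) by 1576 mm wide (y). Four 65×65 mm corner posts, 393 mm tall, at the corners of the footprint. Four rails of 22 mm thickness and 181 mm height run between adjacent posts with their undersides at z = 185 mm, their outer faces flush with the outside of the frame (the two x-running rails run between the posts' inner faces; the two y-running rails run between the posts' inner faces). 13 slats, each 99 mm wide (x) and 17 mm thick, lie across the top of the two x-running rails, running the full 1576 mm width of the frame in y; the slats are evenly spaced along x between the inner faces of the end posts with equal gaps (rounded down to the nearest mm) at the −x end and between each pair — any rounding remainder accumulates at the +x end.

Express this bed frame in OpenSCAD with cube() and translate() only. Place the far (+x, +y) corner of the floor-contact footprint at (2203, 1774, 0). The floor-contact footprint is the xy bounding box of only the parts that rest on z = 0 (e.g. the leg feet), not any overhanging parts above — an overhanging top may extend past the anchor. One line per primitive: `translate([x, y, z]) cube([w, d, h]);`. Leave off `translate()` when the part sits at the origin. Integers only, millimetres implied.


translate([178, 198, 0]) cube([65, 65, 393]);
translate([178, 1709, 0]) cube([65, 65, 393]);
translate([2138, 198, 0]) cube([65, 65, 393]);
translate([2138, 1709, 0]) cube([65, 65, 393]);
translate([243, 198, 185]) cube([1895, 22, 181]);
translate([243, 1752, 185]) cube([1895, 22, 181]);
translate([178, 263, 185]) cube([22, 1446, 181]);
translate([2181, 263, 185]) cube([22, 1446, 181]);
translate([286, 198, 366]) cube([99, 1576, 17]);
translate([428, 198, 366]) cube([99, 1576, 17]);
translate([570, 198, 366]) cube([99, 1576, 17]);
translate([712, 198, 366]) cube([99, 1576, 17]);
translate([854, 198, 366]) cube([99, 1576, 17]);
translate([996, 198, 366]) cube([99, 1576, 17]);
translate([1138, 198, 366]) cube([99, 1576, 17]);
translate([1280, 198, 366]) cube([99, 1576, 17]);
translate([1422, 198, 366]) cube([99, 1576, 17]);
translate([1564, 198, 366]) cube([99, 1576, 17]);
translate([1706, 198, 366]) cube([99, 1576, 17]);
translate([1848, 198, 366]) cube([99, 1576, 17]);
translate([1990, 198, 366]) cube([99, 1576, 17]);


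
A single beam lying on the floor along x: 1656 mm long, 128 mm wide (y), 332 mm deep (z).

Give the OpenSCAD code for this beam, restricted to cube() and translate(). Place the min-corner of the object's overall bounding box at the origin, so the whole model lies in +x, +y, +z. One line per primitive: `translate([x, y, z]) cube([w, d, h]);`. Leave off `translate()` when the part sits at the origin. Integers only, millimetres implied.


cube([1656, 128, 332]);


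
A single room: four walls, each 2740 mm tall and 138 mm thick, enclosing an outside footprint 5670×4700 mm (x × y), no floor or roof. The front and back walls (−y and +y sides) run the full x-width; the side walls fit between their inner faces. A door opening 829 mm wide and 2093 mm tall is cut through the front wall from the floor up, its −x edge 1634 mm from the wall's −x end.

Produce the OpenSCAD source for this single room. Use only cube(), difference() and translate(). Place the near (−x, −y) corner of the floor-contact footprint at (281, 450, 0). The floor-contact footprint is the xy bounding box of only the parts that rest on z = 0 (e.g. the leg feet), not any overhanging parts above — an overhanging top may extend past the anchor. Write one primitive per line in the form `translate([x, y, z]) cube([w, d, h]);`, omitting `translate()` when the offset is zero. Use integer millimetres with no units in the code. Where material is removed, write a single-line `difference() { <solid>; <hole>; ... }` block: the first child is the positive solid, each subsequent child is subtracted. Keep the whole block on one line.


difference() { translate([281, 450, 0]) cube([5670, 138, 2740]); translate([1915, 450, 0]) cube([829, 138, 2093]); }
translate([281, 5012, 0]) cube([5670, 138, 2740]);
translate([281, 588, 0]) cube([138, 4424, 2740]);
translate([5813, 588, 0]) cube([138, 4424, 2740]);


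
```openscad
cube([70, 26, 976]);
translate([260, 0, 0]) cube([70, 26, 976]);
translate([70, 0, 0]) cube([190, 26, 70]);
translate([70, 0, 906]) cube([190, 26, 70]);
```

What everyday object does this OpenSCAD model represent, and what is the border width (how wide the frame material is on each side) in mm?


A picture frame. The border width is 70 mm.

Four thin pieces enclosing a rectangular opening — a picture frame. The two full-height stiles are 976 mm tall; the top rail sits at z = 906 and is 70 mm tall, so the border above the opening is 976 − 906 = 70 mm, matching the stile x-width.


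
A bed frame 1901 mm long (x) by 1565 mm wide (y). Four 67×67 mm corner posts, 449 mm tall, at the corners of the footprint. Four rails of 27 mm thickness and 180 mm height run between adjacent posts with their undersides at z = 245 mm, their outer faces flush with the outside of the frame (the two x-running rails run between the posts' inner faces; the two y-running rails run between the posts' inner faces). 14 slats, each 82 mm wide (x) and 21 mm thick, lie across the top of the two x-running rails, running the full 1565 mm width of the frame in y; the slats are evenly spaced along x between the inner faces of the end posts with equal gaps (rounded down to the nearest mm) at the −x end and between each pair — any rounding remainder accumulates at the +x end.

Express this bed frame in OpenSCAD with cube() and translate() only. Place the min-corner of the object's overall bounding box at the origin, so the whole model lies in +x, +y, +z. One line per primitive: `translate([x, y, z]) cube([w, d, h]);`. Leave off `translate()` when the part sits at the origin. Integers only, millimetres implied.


cube([67, 67, 449]);
translate([0, 1498, 0]) cube([67, 67, 449]);
translate([1834, 0, 0]) cube([67, 67, 449]);
translate([1834, 1498, 0]) cube([67, 67, 449]);
translate([67, 0, 245]) cube([1767, 27, 180]);
translate([67, 1538, 245]) cube([1767, 27, 180]);
translate([0, 67, 245]) cube([27, 1431, 180]);
translate([1874, 67, 245]) cube([27, 1431, 180]);
translate([108, 0, 425]) cube([82, 1565, 21]);
translate([231, 0, 425]) cube([82, 1565, 21]);
translate([354, 0, 425]) cube([82, 1565, 21]);
translate([477, 0, 425]) cube([82, 1565, 21]);
translate([600, 0, 425]) cube([82, 1565, 21]);
translate([723, 0, 425]) cube([82, 1565, 21]);
translate([846, 0, 425]) cube([82, 1565, 21]);
translate([969, 0, 425]) cube([82, 1565, 21]);
translate([1092, 0, 425]) cube([82, 1565, 21]);
translate([1215, 0, 425]) cube([82, 1565, 21]);
translate([1338, 0, 425]) cube([82, 1565, 21]);
translate([1461, 0, 425]) cube([82, 1565, 21]);
translate([1584, 0, 425]) cube([82, 1565, 21]);
translate([1707, 0, 425]) cube([82, 1565, 21]);


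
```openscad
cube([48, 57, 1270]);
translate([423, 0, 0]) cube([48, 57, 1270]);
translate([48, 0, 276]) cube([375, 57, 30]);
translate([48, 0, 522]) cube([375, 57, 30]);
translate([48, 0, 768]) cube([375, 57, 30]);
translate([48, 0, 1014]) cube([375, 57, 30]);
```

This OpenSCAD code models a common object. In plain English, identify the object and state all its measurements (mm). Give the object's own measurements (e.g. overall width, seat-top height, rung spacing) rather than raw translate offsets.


A straight ladder. Two 48×57 mm vertical rails, 1270 mm tall, stand 471 mm apart (outside-to-outside) with their front faces coplanar on the −y side. 4 rungs, each 57 mm deep and 30 mm tall, span between the inner faces of the rails, front faces flush with the rails. The lowest rung's underside is at z = 276 mm and rungs are spaced 246 mm apart (underside to underside).


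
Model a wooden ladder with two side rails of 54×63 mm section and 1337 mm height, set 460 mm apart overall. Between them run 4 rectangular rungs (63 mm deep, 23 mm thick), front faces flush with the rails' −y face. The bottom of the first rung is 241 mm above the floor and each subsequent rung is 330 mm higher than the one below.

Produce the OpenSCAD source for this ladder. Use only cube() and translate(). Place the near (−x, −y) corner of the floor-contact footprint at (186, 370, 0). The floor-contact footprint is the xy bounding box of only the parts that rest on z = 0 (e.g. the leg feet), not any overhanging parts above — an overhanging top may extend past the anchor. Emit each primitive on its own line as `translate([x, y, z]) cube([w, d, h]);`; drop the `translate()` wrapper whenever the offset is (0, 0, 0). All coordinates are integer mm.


translate([186, 370, 0]) cube([54, 63, 1337]);
translate([592, 370, 0]) cube([54, 63, 1337]);
translate([240, 370, 241]) cube([352, 63, 23]);
translate([240, 370, 571]) cube([352, 63, 23]);
translate([240, 370, 901]) cube([352, 63, 23]);
translate([240, 370, 1231]) cube([352, 63, 23]);


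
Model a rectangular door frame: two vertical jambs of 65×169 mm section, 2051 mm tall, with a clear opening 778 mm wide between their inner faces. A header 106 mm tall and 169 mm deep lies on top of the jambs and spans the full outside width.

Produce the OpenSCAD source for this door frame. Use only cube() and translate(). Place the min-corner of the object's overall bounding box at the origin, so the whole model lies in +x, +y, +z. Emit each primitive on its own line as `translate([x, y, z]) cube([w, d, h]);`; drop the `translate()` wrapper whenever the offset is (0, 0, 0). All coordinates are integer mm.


cube([65, 169, 2051]);
translate([843, 0, 0]) cube([65, 169, 2051]);
translate([0, 0, 2051]) cube([908, 169, 106]);


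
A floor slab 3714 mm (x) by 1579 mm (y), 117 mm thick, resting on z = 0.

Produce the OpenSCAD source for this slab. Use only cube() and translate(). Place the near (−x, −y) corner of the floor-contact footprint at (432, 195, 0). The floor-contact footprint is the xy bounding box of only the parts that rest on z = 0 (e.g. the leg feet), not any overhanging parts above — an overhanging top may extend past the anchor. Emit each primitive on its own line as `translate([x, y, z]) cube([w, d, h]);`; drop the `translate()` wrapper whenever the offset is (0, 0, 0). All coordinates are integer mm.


translate([432, 195, 0]) cube([3714, 1579, 117]);


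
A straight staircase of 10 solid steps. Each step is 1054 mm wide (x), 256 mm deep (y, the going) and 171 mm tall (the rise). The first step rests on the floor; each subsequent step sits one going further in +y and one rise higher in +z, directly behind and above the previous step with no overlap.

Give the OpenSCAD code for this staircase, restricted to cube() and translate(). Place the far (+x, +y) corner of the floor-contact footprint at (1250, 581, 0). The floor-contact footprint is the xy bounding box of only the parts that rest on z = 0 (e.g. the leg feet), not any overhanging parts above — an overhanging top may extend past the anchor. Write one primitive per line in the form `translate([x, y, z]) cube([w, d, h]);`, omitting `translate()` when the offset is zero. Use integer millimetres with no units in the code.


translate([196, 325, 0]) cube([1054, 256, 171]);
translate([196, 581, 171]) cube([1054, 256, 171]);
translate([196, 837, 342]) cube([1054, 256, 171]);
translate([196, 1093, 513]) cube([1054, 256, 171]);
translate([196, 1349, 684]) cube([1054, 256, 171]);
translate([196, 1605, 855]) cube([1054, 256, 171]);
translate([196, 1861, 1026]) cube([1054, 256, 171]);
translate([196, 2117, 1197]) cube([1054, 256, 171]);
translate([196, 2373, 1368]) cube([1054, 256, 171]);
translate([196, 2629, 1539]) cube([1054, 256, 171]);


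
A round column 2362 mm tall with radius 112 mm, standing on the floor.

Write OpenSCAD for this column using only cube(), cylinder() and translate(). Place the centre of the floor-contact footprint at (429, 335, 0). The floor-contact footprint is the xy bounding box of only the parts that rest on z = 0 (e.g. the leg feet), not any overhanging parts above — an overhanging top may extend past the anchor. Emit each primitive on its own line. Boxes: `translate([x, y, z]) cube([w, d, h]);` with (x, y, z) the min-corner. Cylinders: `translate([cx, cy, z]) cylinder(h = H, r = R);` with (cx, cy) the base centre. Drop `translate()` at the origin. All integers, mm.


translate([429, 335, 0]) cylinder(h = 2362, r = 112);


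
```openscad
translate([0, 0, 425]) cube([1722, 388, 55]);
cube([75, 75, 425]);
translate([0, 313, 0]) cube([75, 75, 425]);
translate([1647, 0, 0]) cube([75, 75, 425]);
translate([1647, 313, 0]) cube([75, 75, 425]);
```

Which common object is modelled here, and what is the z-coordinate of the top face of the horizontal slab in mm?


A bench. The seat-top height is 480 mm.

A long slab on four corner posts — a bench. The slab sits at z = 425 with thickness 55, so the top is 425 + 55 = 480 mm.


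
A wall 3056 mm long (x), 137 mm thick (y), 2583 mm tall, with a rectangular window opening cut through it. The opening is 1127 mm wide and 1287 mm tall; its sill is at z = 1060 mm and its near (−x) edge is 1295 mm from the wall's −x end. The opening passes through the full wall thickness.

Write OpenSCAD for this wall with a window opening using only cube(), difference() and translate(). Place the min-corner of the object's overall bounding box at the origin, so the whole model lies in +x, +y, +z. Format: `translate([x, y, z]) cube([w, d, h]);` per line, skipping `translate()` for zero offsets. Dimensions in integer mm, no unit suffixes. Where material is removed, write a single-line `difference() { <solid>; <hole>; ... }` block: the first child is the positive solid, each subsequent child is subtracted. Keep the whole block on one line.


difference() { cube([3056, 137, 2583]); translate([1295, 0, 1060]) cube([1127, 137, 1287]); }


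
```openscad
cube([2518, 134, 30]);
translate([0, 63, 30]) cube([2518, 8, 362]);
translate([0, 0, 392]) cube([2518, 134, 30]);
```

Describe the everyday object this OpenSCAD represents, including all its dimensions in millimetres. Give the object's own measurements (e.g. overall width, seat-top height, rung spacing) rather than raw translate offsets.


An I-beam lying along x, 2518 mm long. Overall section height 422 mm. Two flanges 134 mm wide (y) and 30 mm thick, one on the floor and one at the top; a web 8 mm thick runs between them, centred on the flange width.


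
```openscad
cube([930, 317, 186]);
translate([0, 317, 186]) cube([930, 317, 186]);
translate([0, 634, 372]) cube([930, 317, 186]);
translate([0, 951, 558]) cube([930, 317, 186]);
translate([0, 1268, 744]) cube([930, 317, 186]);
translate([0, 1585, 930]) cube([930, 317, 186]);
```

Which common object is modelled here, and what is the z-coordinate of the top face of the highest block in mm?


A staircase. The total rise is 1116 mm.

6 identical blocks, each offset up and back from the previous — a staircase. Each step is 186 mm tall and there are 6 of them, so the total rise is 6 × 186 = 1116 mm.


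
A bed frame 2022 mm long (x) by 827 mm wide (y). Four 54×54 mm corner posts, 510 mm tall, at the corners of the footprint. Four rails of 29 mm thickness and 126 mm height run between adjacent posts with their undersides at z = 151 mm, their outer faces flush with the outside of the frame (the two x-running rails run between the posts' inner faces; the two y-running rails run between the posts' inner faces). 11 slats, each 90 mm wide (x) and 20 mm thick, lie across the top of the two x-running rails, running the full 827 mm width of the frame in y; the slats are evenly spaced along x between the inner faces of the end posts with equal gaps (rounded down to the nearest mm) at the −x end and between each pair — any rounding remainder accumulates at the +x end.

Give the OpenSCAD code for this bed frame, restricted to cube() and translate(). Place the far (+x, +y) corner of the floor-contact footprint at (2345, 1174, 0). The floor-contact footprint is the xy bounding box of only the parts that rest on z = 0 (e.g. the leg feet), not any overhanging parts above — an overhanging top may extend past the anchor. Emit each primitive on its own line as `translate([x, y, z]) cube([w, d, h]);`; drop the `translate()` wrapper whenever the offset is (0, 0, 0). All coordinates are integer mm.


translate([323, 347, 0]) cube([54, 54, 510]);
translate([323, 1120, 0]) cube([54, 54, 510]);
translate([2291, 347, 0]) cube([54, 54, 510]);
translate([2291, 1120, 0]) cube([54, 54, 510]);
translate([377, 347, 151]) cube([1914, 29, 126]);
translate([377, 1145, 151]) cube([1914, 29, 126]);
translate([323, 401, 151]) cube([29, 719, 126]);
translate([2316, 401, 151]) cube([29, 719, 126]);
translate([454, 347, 277]) cube([90, 827, 20]);
translate([621, 347, 277]) cube([90, 827, 20]);
translate([788, 347, 277]) cube([90, 827, 20]);
translate([955, 347, 277]) cube([90, 827, 20]);
translate([1122, 347, 277]) cube([90, 827, 20]);
translate([1289, 347, 277]) cube([90, 827, 20]);
translate([1456, 347, 277]) cube([90, 827, 20]);
translate([1623, 347, 277]) cube([90, 827, 20]);
translate([1790, 347, 277]) cube([90, 827, 20]);
translate([1957, 347, 277]) cube([90, 827, 20]);
translate([2124, 347, 277]) cube([90, 827, 20]);


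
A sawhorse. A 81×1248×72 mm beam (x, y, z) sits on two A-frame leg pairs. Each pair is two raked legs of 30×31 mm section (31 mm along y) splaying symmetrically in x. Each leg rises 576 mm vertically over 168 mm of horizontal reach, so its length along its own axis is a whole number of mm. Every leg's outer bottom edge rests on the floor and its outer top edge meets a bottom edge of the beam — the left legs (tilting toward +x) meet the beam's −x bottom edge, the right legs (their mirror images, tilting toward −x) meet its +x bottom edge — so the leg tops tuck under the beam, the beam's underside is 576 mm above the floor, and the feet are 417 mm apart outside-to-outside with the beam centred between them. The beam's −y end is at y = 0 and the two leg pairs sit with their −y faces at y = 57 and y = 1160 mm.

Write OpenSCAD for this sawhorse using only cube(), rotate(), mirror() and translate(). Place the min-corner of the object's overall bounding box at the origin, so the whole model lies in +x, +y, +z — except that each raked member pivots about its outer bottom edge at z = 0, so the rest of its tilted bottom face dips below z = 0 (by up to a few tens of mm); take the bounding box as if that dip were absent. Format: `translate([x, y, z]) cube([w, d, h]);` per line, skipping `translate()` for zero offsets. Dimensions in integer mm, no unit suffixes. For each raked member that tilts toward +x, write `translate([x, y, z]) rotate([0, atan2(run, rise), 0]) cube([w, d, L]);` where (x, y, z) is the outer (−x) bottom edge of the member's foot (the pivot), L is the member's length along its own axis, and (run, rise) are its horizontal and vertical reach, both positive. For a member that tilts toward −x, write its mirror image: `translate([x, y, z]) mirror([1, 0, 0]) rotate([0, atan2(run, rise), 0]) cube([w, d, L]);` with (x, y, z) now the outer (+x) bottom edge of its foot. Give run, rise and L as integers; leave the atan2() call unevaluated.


// leg length = √(168² + 576²) = 600
// right-leg outer foot x = 2·168 + 81 = 417
// beam min-corner = (168, 0, 576)
translate([168, 0, 576]) cube([81, 1248, 72]);
translate([0, 57, 0]) rotate([0, atan2(168, 576), 0]) cube([30, 31, 600]);
translate([417, 57, 0]) mirror([1, 0, 0]) rotate([0, atan2(168, 576), 0]) cube([30, 31, 600]);
translate([0, 1160, 0]) rotate([0, atan2(168, 576), 0]) cube([30, 31, 600]);
translate([417, 1160, 0]) mirror([1, 0, 0]) rotate([0, atan2(168, 576), 0]) cube([30, 31, 600]);


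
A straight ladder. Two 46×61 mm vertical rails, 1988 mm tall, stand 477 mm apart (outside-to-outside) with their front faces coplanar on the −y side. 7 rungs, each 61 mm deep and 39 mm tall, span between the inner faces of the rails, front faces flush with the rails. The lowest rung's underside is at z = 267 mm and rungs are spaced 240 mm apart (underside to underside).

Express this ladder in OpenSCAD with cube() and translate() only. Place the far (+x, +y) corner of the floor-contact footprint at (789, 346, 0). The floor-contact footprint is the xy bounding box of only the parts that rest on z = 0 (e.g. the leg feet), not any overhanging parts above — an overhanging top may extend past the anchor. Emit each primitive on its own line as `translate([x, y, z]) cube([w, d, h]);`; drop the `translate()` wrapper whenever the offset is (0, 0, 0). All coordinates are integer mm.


translate([312, 285, 0]) cube([46, 61, 1988]);
translate([743, 285, 0]) cube([46, 61, 1988]);
translate([358, 285, 267]) cube([385, 61, 39]);
translate([358, 285, 507]) cube([385, 61, 39]);
translate([358, 285, 747]) cube([385, 61, 39]);
translate([358, 285, 987]) cube([385, 61, 39]);
translate([358, 285, 1227]) cube([385, 61, 39]);
translate([358, 285, 1467]) cube([385, 61, 39]);
translate([358, 285, 1707]) cube([385, 61, 39]);


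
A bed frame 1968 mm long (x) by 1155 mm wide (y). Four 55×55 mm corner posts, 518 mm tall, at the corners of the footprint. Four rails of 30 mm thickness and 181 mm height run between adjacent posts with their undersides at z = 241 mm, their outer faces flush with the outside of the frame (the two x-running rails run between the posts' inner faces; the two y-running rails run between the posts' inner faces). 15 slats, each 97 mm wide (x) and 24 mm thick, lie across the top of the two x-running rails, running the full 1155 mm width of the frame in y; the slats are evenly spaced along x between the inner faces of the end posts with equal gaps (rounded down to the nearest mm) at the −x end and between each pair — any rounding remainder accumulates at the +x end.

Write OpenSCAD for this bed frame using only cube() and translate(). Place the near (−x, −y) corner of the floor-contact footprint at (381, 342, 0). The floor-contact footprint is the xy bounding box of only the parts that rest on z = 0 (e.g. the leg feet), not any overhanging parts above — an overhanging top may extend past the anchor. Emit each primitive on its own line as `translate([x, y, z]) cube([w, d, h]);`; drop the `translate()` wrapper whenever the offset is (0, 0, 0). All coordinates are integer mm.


translate([381, 342, 0]) cube([55, 55, 518]);
translate([381, 1442, 0]) cube([55, 55, 518]);
translate([2294, 342, 0]) cube([55, 55, 518]);
translate([2294, 1442, 0]) cube([55, 55, 518]);
translate([436, 342, 241]) cube([1858, 30, 181]);
translate([436, 1467, 241]) cube([1858, 30, 181]);
translate([381, 397, 241]) cube([30, 1045, 181]);
translate([2319, 397, 241]) cube([30, 1045, 181]);
translate([461, 342, 422]) cube([97, 1155, 24]);
translate([583, 342, 422]) cube([97, 1155, 24]);
translate([705, 342, 422]) cube([97, 1155, 24]);
translate([827, 342, 422]) cube([97, 1155, 24]);
translate([949, 342, 422]) cube([97, 1155, 24]);
translate([1071, 342, 422]) cube([97, 1155, 24]);
translate([1193, 342, 422]) cube([97, 1155, 24]);
translate([1315, 342, 422]) cube([97, 1155, 24]);
translate([1437, 342, 422]) cube([97, 1155, 24]);
translate([1559, 342, 422]) cube([97, 1155, 24]);
translate([1681, 342, 422]) cube([97, 1155, 24]);
translate([1803, 342, 422]) cube([97, 1155, 24]);
translate([1925, 342, 422]) cube([97, 1155, 24]);
translate([2047, 342, 422]) cube([97, 1155, 24]);
translate([2169, 342, 422]) cube([97, 1155, 24]);


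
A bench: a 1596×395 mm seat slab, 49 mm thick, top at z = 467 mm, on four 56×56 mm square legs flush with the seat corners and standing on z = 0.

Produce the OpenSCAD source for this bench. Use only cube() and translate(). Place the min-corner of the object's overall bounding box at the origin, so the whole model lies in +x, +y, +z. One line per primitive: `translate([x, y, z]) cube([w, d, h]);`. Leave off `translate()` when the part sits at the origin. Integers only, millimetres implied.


translate([0, 0, 418]) cube([1596, 395, 49]);
cube([56, 56, 418]);
translate([0, 339, 0]) cube([56, 56, 418]);
translate([1540, 0, 0]) cube([56, 56, 418]);
translate([1540, 339, 0]) cube([56, 56, 418]);


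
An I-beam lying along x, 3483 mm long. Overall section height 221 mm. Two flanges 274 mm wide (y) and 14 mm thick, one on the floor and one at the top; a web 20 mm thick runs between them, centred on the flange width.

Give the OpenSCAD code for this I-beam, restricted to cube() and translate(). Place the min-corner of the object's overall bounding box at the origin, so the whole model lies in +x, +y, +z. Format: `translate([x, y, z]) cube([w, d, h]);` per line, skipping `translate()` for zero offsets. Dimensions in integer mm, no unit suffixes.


cube([3483, 274, 14]);
translate([0, 127, 14]) cube([3483, 20, 193]);
translate([0, 0, 207]) cube([3483, 274, 14]);


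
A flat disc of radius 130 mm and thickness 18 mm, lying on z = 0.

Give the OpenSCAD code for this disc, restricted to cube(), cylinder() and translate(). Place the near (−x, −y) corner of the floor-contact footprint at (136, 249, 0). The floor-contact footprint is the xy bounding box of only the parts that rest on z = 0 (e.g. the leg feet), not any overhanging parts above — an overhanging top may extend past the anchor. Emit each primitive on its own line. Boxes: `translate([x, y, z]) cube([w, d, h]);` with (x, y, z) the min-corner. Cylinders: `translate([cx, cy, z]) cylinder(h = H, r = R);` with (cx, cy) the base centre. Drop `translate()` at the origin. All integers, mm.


translate([266, 379, 0]) cylinder(h = 18, r = 130);


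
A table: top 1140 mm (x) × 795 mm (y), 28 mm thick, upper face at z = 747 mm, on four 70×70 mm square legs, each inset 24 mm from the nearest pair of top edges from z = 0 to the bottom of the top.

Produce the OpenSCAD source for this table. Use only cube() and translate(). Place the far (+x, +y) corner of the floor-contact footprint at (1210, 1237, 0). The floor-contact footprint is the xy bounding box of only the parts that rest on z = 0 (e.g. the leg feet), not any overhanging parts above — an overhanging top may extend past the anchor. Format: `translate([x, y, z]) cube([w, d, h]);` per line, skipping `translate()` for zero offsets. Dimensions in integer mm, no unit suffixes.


translate([94, 466, 719]) cube([1140, 795, 28]);
translate([118, 490, 0]) cube([70, 70, 719]);
translate([1140, 490, 0]) cube([70, 70, 719]);
translate([118, 1167, 0]) cube([70, 70, 719]);
translate([1140, 1167, 0]) cube([70, 70, 719]);


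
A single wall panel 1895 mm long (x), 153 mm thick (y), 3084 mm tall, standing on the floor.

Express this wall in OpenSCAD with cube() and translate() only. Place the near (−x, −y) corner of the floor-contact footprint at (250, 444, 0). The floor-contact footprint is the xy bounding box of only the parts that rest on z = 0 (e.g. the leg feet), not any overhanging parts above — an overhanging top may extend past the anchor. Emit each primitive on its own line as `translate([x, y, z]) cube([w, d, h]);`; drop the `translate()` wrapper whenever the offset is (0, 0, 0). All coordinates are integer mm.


translate([250, 444, 0]) cube([1895, 153, 3084]);


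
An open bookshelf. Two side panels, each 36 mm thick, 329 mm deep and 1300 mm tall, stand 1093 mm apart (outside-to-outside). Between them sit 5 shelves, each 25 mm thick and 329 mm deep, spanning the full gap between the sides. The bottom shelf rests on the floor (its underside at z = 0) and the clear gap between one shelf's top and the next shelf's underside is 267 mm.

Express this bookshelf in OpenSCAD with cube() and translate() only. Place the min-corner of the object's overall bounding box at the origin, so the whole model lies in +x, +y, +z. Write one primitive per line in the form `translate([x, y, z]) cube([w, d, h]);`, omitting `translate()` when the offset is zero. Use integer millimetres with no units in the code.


cube([36, 329, 1300]);
translate([1057, 0, 0]) cube([36, 329, 1300]);
translate([36, 0, 0]) cube([1021, 329, 25]);
translate([36, 0, 292]) cube([1021, 329, 25]);
translate([36, 0, 584]) cube([1021, 329, 25]);
translate([36, 0, 876]) cube([1021, 329, 25]);
translate([36, 0, 1168]) cube([1021, 329, 25]);


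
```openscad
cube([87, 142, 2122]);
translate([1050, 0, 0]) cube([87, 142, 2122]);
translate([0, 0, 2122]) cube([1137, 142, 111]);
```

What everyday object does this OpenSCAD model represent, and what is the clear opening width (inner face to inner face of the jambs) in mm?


A door frame. The clear opening width is 963 mm.

Two 2122 mm tall posts with a header on top — a door frame. The left jamb is 87 mm wide at x = 0; the right jamb starts at x = 1050. The clear opening is 1050 − 87 = 963 mm.


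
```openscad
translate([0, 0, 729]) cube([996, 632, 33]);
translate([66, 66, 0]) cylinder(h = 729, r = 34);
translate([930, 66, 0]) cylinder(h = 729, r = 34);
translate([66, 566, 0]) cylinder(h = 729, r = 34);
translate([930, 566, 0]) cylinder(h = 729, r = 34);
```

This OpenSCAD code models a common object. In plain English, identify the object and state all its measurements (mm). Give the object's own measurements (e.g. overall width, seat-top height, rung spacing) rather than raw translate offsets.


A rectangular dining table. The top is 996×632×33 mm with its upper surface at z = 762 mm. It stands on four round legs of 68 mm diameter, each leg's bounding box inset 32 mm from the nearest pair of top edges, running from the floor to the underside of the top.


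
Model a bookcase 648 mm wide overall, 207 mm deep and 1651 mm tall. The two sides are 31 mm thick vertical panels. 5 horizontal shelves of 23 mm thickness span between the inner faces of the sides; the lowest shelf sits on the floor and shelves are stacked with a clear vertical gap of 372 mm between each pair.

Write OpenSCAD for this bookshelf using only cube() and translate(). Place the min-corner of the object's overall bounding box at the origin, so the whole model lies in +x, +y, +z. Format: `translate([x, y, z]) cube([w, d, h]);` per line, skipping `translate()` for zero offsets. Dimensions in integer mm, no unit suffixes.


cube([31, 207, 1651]);
translate([617, 0, 0]) cube([31, 207, 1651]);
translate([31, 0, 0]) cube([586, 207, 23]);
translate([31, 0, 395]) cube([586, 207, 23]);
translate([31, 0, 790]) cube([586, 207, 23]);
translate([31, 0, 1185]) cube([586, 207, 23]);
translate([31, 0, 1580]) cube([586, 207, 23]);


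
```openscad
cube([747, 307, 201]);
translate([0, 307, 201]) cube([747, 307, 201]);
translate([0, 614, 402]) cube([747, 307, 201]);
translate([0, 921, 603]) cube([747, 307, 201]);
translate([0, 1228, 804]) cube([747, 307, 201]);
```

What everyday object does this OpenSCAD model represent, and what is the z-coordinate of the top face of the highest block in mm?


A staircase. The total rise is 1005 mm.

5 identical blocks, each offset up and back from the previous — a staircase. Each step is 201 mm tall and there are 5 of them, so the total rise is 5 × 201 = 1005 mm.


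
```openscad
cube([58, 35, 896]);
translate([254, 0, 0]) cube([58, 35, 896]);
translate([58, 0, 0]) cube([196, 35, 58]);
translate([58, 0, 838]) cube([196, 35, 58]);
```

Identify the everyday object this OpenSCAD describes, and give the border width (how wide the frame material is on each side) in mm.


A picture frame. The border width is 58 mm.

Four thin pieces enclosing a rectangular opening — a picture frame. The two full-height stiles are 896 mm tall; the top rail sits at z = 838 and is 58 mm tall, so the border above the opening is 896 − 838 = 58 mm, matching the stile x-width.


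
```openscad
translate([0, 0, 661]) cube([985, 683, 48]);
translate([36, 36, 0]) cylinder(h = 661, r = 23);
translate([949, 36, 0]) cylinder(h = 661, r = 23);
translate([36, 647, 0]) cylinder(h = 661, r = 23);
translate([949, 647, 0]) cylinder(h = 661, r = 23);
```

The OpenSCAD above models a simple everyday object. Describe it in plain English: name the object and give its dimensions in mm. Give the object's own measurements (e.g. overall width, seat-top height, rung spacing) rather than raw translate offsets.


A table: top 985 mm (x) × 683 mm (y), 48 mm thick, upper face at z = 709 mm, on four round legs of 46 mm diameter, each leg's bounding box inset 13 mm from the nearest pair of top edges from z = 0 to the bottom of the top.


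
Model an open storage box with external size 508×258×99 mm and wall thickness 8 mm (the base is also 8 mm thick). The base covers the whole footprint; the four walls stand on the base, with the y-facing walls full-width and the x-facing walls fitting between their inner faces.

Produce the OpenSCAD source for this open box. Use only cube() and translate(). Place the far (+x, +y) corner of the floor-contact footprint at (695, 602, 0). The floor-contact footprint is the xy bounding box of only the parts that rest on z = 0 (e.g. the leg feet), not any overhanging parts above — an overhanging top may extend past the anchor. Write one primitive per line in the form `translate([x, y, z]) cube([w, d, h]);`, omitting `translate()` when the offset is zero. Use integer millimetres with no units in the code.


translate([187, 344, 0]) cube([508, 258, 8]);
translate([187, 344, 8]) cube([508, 8, 91]);
translate([187, 594, 8]) cube([508, 8, 91]);
translate([187, 352, 8]) cube([8, 242, 91]);
translate([687, 352, 8]) cube([8, 242, 91]);


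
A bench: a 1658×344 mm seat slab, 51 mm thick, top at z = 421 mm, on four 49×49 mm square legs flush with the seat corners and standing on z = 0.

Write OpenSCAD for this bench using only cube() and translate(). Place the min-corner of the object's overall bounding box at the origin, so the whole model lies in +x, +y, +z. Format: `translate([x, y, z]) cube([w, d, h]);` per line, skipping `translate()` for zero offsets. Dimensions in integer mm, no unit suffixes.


translate([0, 0, 370]) cube([1658, 344, 51]);
cube([49, 49, 370]);
translate([0, 295, 0]) cube([49, 49, 370]);
translate([1609, 0, 0]) cube([49, 49, 370]);
translate([1609, 295, 0]) cube([49, 49, 370]);


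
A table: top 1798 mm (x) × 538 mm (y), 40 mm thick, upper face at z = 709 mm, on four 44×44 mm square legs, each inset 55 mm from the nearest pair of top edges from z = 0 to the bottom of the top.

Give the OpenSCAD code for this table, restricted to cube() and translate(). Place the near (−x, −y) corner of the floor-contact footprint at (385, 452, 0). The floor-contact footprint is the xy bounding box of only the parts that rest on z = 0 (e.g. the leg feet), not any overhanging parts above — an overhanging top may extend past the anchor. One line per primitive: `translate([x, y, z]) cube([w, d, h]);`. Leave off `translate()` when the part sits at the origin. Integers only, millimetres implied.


translate([330, 397, 669]) cube([1798, 538, 40]);
translate([385, 452, 0]) cube([44, 44, 669]);
translate([2029, 452, 0]) cube([44, 44, 669]);
translate([385, 836, 0]) cube([44, 44, 669]);
translate([2029, 836, 0]) cube([44, 44, 669]);


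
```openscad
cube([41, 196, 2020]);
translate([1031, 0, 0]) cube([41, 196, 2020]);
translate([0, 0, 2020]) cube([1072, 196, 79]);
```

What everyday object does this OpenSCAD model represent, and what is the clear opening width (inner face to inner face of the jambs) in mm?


A door frame. The clear opening width is 990 mm.

Two 2020 mm tall posts with a header on top — a door frame. The left jamb is 41 mm wide at x = 0; the right jamb starts at x = 1031. The clear opening is 1031 − 41 = 990 mm.
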